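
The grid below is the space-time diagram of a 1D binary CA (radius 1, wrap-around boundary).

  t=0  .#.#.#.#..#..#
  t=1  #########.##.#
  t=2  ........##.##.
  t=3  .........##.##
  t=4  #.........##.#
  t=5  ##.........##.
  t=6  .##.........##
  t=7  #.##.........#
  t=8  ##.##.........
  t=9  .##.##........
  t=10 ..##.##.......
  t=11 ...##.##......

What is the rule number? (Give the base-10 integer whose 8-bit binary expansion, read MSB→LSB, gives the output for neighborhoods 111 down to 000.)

  ###|.  b7=0 t=1,i=0
  ##.|#  b6=1 t=1,i=8
  #.#|#  b5=1 t=0,i=0
  #..|#  b4=1 t=0,i=8
  .##|.  b3=0 t=1,i=10
  .#.|#  b2=1 t=0,i=1
  ..#|.  b1=0 t=0,i=9
  ...|.  b0=0 t=2,i=0
  bits 01110100 = 116

116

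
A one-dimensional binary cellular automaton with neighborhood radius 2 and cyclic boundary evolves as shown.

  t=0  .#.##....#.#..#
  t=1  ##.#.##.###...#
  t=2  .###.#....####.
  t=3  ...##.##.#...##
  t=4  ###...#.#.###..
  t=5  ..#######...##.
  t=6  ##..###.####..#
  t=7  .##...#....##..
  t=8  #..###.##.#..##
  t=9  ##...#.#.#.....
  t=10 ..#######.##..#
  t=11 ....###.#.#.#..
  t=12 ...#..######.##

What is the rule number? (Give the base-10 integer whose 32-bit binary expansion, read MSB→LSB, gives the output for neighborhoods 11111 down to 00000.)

3076719916

  ##### -> #   bit 31 = 1  t=5,i=4
  ####. -> .   bit 30 = 0  t=2,i=12
  ###.# -> #   bit 29 = 1  t=1,i=1
  ###.. -> #   bit 28 = 1  t=1,i=10
  ##.## -> .   bit 27 = 0  t=1,i=7
  ##.#. -> #   bit 26 = 1  t=1,i=2
  ##..# -> #   bit 25 = 1  t=2,i=14
  ##... -> #   bit 24 = 1  t=0,i=5
  #.### -> .   bit 23 = 0  t=1,i=8
  #.##. -> #   bit 22 = 1  t=0,i=3
  #.#.# -> #   bit 21 = 1  t=0,i=1
  #.#.. -> .   bit 20 = 0  t=0,i=11
  #..## -> .   bit 19 = 0  t=2,i=0
  #..#. -> .   bit 18 = 0  t=0,i=13
  #...# -> #   bit 17 = 1  t=1,i=12
  #.... -> #   bit 16 = 1  t=0,i=6
  .#### -> .   bit 15 = 0  t=2,i=11
  .###. -> .   bit 14 = 0  t=1,i=0
  .##.# -> .   bit 13 = 0  t=1,i=6
  .##.. -> .   bit 12 = 0  t=0,i=4
  .#.## -> .   bit 11 = 0  t=0,i=2
  .#.#. -> #   bit 10 = 1  t=0,i=0
  .#..# -> .   bit 9 = 0  t=0,i=12
  .#... -> #   bit 8 = 1  t=2,i=6
  ..### -> .   bit 7 = 0  t=1,i=14
  ..##. -> .   bit 6 = 0  t=3,i=3
  ..#.# -> #   bit 5 = 1  t=0,i=9
  ..#.. -> .   bit 4 = 0  t=7,i=6
  ...## -> #   bit 3 = 1  t=1,i=13
  ...#. -> #   bit 2 = 1  t=0,i=8
  ....# -> .   bit 1 = 0  t=0,i=7
  ..... -> .   bit 0 = 0  t=9,i=12
  bits 10110111011000110000010100101100 = 3076719916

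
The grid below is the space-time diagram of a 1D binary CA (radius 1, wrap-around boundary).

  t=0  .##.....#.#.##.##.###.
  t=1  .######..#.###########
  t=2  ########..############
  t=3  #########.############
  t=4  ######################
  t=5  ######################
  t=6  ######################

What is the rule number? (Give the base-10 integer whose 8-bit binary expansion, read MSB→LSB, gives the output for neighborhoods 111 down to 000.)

  ###|#  b7=1 t=0,i=19
  ##.|#  b6=1 t=0,i=2
  #.#|#  b5=1 t=0,i=9
  #..|#  b4=1 t=0,i=3
  .##|#  b3=1 t=0,i=1
  .#.|.  b2=0 t=0,i=8
  ..#|.  b1=0 t=0,i=0
  ...|#  b0=1 t=0,i=4
  bits 11111001 = 249

249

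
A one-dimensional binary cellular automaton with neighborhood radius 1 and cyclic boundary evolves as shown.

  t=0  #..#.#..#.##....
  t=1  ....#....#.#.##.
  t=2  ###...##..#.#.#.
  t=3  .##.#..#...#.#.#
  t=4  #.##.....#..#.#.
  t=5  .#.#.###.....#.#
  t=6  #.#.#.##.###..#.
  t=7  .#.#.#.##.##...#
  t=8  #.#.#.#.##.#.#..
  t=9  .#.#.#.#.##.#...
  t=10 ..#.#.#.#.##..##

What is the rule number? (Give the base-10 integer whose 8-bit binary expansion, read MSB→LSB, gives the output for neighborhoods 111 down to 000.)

225

  ###|#  b7=1 t=2,i=1
  ##.|#  b6=1 t=0,i=11
  #.#|#  b5=1 t=0,i=4
  #..|.  b4=0 t=0,i=1
  .##|.  b3=0 t=0,i=10
  .#.|.  b2=0 t=0,i=0
  ..#|.  b1=0 t=0,i=2
  ...|#  b0=1 t=0,i=13
  bits 11100001 = 225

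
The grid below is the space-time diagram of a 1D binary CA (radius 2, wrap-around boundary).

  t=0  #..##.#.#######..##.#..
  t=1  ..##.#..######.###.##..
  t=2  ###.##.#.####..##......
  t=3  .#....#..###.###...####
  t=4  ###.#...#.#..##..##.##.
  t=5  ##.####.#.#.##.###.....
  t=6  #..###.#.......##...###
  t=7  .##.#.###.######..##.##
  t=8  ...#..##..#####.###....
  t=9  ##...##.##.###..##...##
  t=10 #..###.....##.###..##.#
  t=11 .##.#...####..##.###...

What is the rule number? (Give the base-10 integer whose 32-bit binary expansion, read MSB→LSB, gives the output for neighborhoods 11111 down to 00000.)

  ##### -> #   bit 31 = 1  t=0,i=10
  ####. -> #   bit 30 = 1  t=0,i=13
  ###.# -> .   bit 29 = 0  t=1,i=13
  ###.. -> .   bit 28 = 0  t=0,i=14
  ##.## -> .   bit 27 = 0  t=1,i=14
  ##.#. -> #   bit 26 = 1  t=0,i=5
  ##..# -> #   bit 25 = 1  t=0,i=15
  ##... -> .   bit 24 = 0  t=1,i=21
  #.### -> #   bit 23 = 1  t=0,i=8
  #.##. -> .   bit 22 = 0  t=1,i=19
  #.#.# -> .   bit 21 = 0  t=0,i=6
  #.#.. -> #   bit 20 = 1  t=0,i=20
  #..## -> #   bit 19 = 1  t=0,i=2
  #..#. -> .   bit 18 = 0  t=0,i=22
  #...# -> #   bit 17 = 1  t=3,i=17
  #.... -> .   bit 16 = 0  t=1,i=22
  .#### -> #   bit 15 = 1  t=0,i=9
  .###. -> #   bit 14 = 1  t=1,i=16
  .##.# -> .   bit 13 = 0  t=0,i=4
  .##.. -> .   bit 12 = 0  t=1,i=20
  .#.## -> .   bit 11 = 0  t=0,i=7
  .#.#. -> .   bit 10 = 0  t=4,i=9
  .#..# -> .   bit 9 = 0  t=0,i=1
  .#... -> #   bit 8 = 1  t=3,i=2
  ..### -> .   bit 7 = 0  t=1,i=8
  ..##. -> #   bit 6 = 1  t=0,i=3
  ..#.# -> #   bit 5 = 1  t=4,i=8
  ..#.. -> .   bit 4 = 0  t=0,i=0
  ...## -> #   bit 3 = 1  t=1,i=1
  ...#. -> .   bit 2 = 0  t=3,i=5
  ....# -> #   bit 1 = 1  t=1,i=0
  ..... -> #   bit 0 = 1  t=2,i=19
  bits 11000110100110101100000101101011 = 3332030827

3332030827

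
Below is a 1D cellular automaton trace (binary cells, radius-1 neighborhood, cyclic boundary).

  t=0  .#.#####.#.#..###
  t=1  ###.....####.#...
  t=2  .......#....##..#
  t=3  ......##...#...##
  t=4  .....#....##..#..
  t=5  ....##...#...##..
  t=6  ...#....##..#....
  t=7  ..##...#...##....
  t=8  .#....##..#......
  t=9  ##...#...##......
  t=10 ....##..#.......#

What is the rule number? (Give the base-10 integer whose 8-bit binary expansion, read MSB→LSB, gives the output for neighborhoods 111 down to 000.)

38

  [7] ### => .  t=0,i=4
  [6] ##. => .  t=0,i=7
  [5] #.# => #  t=0,i=0
  [4] #.. => .  t=0,i=12
  [3] .## => .  t=0,i=3
  [2] .#. => #  t=0,i=1
  [1] ..# => #  t=0,i=13
  [0] ... => .  t=1,i=4
  bits 00100110 = 38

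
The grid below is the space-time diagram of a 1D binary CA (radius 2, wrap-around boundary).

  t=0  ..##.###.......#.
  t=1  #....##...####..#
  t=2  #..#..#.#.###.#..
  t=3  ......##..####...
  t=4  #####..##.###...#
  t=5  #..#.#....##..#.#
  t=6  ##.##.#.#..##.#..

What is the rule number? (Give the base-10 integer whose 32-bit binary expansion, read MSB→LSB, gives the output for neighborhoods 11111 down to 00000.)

  #####|.  b31=0 t=4,i=1
  ####.|#  b30=1 t=1,i=12
  ###.#|#  b29=1 t=2,i=12
  ###..|.  b28=0 t=0,i=7
  ##.##|.  b27=0 t=0,i=4
  ##.#.|#  b26=1 t=2,i=13
  ##..#|#  b25=1 t=1,i=14
  ##...|.  b24=0 t=0,i=8
  #.###|#  b23=1 t=0,i=5
  #.##.|.  b22=0 t=5,i=16
  #.#.#|.  b21=0 t=2,i=8
  #.#..|.  b20=0 t=2,i=14
  #..##|.  b19=0 t=1,i=15
  #..#.|.  b18=0 t=2,i=2
  #...#|#  b17=1 t=0,i=0
  #....|.  b16=0 t=0,i=9
  .####|#  b15=1 t=1,i=11
  .###.|#  b14=1 t=0,i=6
  .##.#|.  b13=0 t=0,i=3
  .##..|#  b12=1 t=1,i=0
  .#.##|.  b11=0 t=2,i=9
  .#.#.|#  b10=1 t=2,i=7
  .#..#|.  b9=0 t=2,i=1
  .#...|#  b8=1 t=0,i=16
  ..###|#  b7=1 t=1,i=10
  ..##.|.  b6=0 t=0,i=2
  ..#.#|#  b5=1 t=2,i=6
  ..#..|.  b4=0 t=0,i=15
  ...##|.  b3=0 t=0,i=1
  ...#.|.  b2=0 t=0,i=14
  ....#|#  b1=1 t=0,i=13
  .....|#  b0=1 t=0,i=10
  bits 01100110100000101101010110100011 = 1719850403

1719850403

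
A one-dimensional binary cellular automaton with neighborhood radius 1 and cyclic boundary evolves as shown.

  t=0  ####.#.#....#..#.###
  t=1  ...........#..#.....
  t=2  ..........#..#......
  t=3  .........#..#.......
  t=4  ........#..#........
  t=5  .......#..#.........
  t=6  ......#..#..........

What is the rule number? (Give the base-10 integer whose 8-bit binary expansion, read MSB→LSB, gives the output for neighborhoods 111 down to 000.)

2

  nb ###: next=.  (t=0,i=0, bit7=0)
  nb ##.: next=.  (t=0,i=3, bit6=0)
  nb #.#: next=.  (t=0,i=4, bit5=0)
  nb #..: next=.  (t=0,i=8, bit4=0)
  nb .##: next=.  (t=0,i=17, bit3=0)
  nb .#.: next=.  (t=0,i=5, bit2=0)
  nb ..#: next=#  (t=0,i=11, bit1=1)
  nb ...: next=.  (t=0,i=9, bit0=0)
  bits 00000010 = 2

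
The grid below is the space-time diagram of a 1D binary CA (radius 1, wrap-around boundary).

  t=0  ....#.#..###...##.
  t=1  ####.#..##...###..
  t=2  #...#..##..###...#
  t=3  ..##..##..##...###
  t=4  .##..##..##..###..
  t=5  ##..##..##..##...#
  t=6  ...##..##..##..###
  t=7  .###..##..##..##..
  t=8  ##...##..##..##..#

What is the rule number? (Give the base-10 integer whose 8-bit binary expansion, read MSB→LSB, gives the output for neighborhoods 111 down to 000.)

43

  ### -> .   bit 7 = 0  t=0,i=10
  ##. -> .   bit 6 = 0  t=0,i=11
  #.# -> #   bit 5 = 1  t=0,i=5
  #.. -> .   bit 4 = 0  t=0,i=7
  .## -> #   bit 3 = 1  t=0,i=9
  .#. -> .   bit 2 = 0  t=0,i=4
  ..# -> #   bit 1 = 1  t=0,i=3
  ... -> #   bit 0 = 1  t=0,i=0
  bits 00101011 = 43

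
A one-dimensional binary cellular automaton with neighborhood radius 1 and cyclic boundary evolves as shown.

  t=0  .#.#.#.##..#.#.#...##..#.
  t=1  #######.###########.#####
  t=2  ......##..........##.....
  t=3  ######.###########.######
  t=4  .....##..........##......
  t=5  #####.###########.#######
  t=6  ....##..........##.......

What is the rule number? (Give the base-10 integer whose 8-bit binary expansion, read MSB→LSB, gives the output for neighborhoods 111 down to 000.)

  nb ###: next=.  (t=1,i=0, bit7=0)
  nb ##.: next=#  (t=0,i=8, bit6=1)
  nb #.#: next=#  (t=0,i=2, bit5=1)
  nb #..: next=#  (t=0,i=9, bit4=1)
  nb .##: next=.  (t=0,i=7, bit3=0)
  nb .#.: next=#  (t=0,i=1, bit2=1)
  nb ..#: next=#  (t=0,i=0, bit1=1)
  nb ...: next=#  (t=0,i=17, bit0=1)
  bits 01110111 = 119

119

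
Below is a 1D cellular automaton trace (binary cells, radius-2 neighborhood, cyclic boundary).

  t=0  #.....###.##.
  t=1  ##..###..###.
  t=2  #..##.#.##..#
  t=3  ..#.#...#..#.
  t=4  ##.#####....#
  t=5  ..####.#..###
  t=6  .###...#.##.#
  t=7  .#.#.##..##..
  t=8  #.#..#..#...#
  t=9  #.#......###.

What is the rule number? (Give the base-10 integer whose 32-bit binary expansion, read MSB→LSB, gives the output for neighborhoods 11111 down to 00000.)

  ##### -> #   bit 31 = 1  t=4,i=5
  ####. -> .   bit 30 = 0  t=4,i=6
  ###.# -> .   bit 29 = 0  t=0,i=8
  ###.. -> #   bit 28 = 1  t=1,i=6
  ##.## -> #   bit 27 = 1  t=0,i=9
  ##.#. -> .   bit 26 = 0  t=0,i=12
  ##..# -> .   bit 25 = 0  t=1,i=2
  ##... -> .   bit 24 = 0  t=4,i=8
  #.### -> #   bit 23 = 1  t=4,i=3
  #.##. -> #   bit 22 = 1  t=0,i=10
  #.#.# -> .   bit 21 = 0  t=2,i=6
  #.#.. -> #   bit 20 = 1  t=0,i=0
  #..## -> #   bit 19 = 1  t=1,i=3
  #..#. -> .   bit 18 = 0  t=3,i=10
  #...# -> #   bit 17 = 1  t=3,i=0
  #.... -> .   bit 16 = 0  t=0,i=2
  .#### -> #   bit 15 = 1  t=4,i=4
  .###. -> .   bit 14 = 0  t=0,i=7
  .##.# -> #   bit 13 = 1  t=0,i=11
  .##.. -> .   bit 12 = 0  t=1,i=1
  .#.## -> .   bit 11 = 0  t=2,i=7
  .#.#. -> #   bit 10 = 1  t=3,i=3
  .#..# -> .   bit 9 = 0  t=3,i=9
  .#... -> #   bit 8 = 1  t=0,i=1
  ..### -> #   bit 7 = 1  t=0,i=6
  ..##. -> .   bit 6 = 0  t=2,i=3
  ..#.# -> .   bit 5 = 0  t=3,i=2
  ..#.. -> .   bit 4 = 0  t=3,i=8
  ...## -> #   bit 3 = 1  t=0,i=5
  ...#. -> #   bit 2 = 1  t=3,i=1
  ....# -> #   bit 1 = 1  t=0,i=4
  ..... -> .   bit 0 = 0  t=0,i=3
  bits 10011000110110101010010110001110 = 2564466062

2564466062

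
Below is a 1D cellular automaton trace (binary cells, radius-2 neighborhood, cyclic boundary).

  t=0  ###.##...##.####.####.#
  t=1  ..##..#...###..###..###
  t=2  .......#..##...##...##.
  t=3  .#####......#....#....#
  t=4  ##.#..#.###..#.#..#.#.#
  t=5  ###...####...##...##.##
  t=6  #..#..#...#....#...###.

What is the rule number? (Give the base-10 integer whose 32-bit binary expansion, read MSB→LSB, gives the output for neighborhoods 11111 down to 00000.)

2910875043

  [31] ##### => #  t=3,i=3
  [30] ####. => .  t=0,i=1
  [29] ###.# => #  t=0,i=2
  [28] ###.. => .  t=1,i=12
  [27] ##.## => #  t=0,i=3
  [26] ##.#. => #  t=4,i=2
  [25] ##..# => .  t=1,i=0
  [24] ##... => #  t=0,i=6
  [23] #.### => #  t=0,i=12
  [22] #.##. => .  t=0,i=4
  [21] #.#.# => .  t=4,i=20
  [20] #.#.. => .  t=4,i=3
  [19] #..## => .  t=1,i=1
  [18] #..#. => .  t=1,i=5
  [17] #...# => .  t=0,i=7
  [16] #.... => .  t=2,i=0
  [15] .#### => .  t=0,i=0
  [14] .###. => #  t=1,i=11
  [13] .##.# => #  t=0,i=10
  [12] .##.. => .  t=0,i=5
  [11] .#.## => #  t=3,i=0
  [10] .#.#. => #  t=4,i=14
  [9] .#..# => .  t=2,i=8
  [8] .#... => #  t=1,i=7
  [7] ..### => #  t=1,i=10
  [6] ..##. => .  t=0,i=9
  [5] ..#.# => #  t=3,i=22
  [4] ..#.. => .  t=1,i=6
  [3] ...## => .  t=0,i=8
  [2] ...#. => .  t=2,i=6
  [1] ....# => #  t=2,i=5
  [0] ..... => #  t=2,i=1
  bits 10101101100000000110110110100011 = 2910875043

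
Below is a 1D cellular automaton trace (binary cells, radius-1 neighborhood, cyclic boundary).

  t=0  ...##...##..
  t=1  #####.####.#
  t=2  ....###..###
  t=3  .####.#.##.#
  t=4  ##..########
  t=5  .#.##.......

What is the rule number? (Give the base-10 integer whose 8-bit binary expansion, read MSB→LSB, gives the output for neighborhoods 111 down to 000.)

111

  [7] ### => .  t=1,i=0
  [6] ##. => #  t=0,i=4
  [5] #.# => #  t=1,i=5
  [4] #.. => .  t=0,i=5
  [3] .## => #  t=0,i=3
  [2] .#. => #  t=3,i=6
  [1] ..# => #  t=0,i=2
  [0] ... => #  t=0,i=0
  bits 01101111 = 111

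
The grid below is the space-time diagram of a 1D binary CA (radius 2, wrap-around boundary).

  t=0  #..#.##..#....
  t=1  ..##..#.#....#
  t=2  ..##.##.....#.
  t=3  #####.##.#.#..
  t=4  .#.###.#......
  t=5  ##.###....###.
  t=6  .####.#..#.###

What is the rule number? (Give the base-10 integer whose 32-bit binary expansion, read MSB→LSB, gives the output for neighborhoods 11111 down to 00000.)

  nb #####: next=.  (t=3,i=2, bit31=0)
  nb ####.: next=#  (t=3,i=3, bit30=1)
  nb ###.#: next=#  (t=3,i=4, bit29=1)
  nb ###..: next=.  (t=5,i=5, bit28=0)
  nb ##.##: next=#  (t=2,i=4, bit27=1)
  nb ##.#.: next=.  (t=3,i=8, bit26=0)
  nb ##..#: next=.  (t=0,i=7, bit25=0)
  nb ##...: next=#  (t=2,i=7, bit24=1)
  nb #.###: next=#  (t=4,i=3, bit23=1)
  nb #.##.: next=.  (t=0,i=5, bit22=0)
  nb #.#.#: next=.  (t=3,i=9, bit21=0)
  nb #.#..: next=.  (t=1,i=8, bit20=0)
  nb #..##: next=.  (t=1,i=1, bit19=0)
  nb #..#.: next=#  (t=0,i=2, bit18=1)
  nb #...#: next=#  (t=2,i=0, bit17=1)
  nb #....: next=.  (t=0,i=11, bit16=0)
  nb .####: next=#  (t=3,i=1, bit15=1)
  nb .###.: next=#  (t=4,i=4, bit14=1)
  nb .##.#: next=#  (t=2,i=3, bit13=1)
  nb .##..: next=#  (t=0,i=6, bit12=1)
  nb .#.##: next=.  (t=0,i=4, bit11=0)
  nb .#.#.: next=.  (t=1,i=7, bit10=0)
  nb .#..#: next=.  (t=0,i=1, bit9=0)
  nb .#...: next=.  (t=0,i=10, bit8=0)
  nb ..###: next=.  (t=3,i=0, bit7=0)
  nb ..##.: next=#  (t=1,i=2, bit6=1)
  nb ..#.#: next=#  (t=0,i=3, bit5=1)
  nb ..#..: next=.  (t=0,i=0, bit4=0)
  nb ...##: next=#  (t=2,i=1, bit3=1)
  nb ...#.: next=#  (t=0,i=13, bit2=1)
  nb ....#: next=.  (t=0,i=12, bit1=0)
  nb .....: next=#  (t=2,i=9, bit0=1)
  bits 01101001100001101111000001101101 = 1770451053

1770451053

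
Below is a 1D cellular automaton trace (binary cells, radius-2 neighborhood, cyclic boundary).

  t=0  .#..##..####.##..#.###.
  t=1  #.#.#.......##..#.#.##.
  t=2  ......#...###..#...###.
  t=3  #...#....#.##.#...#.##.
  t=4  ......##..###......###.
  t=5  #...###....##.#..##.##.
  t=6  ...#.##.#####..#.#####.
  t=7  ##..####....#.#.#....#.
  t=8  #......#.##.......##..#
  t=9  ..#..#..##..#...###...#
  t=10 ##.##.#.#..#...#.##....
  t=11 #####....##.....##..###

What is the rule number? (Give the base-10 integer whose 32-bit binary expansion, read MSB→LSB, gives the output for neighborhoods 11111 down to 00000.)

  nb #####: next=.  (t=6,i=10, bit31=0)
  nb ####.: next=.  (t=0,i=10, bit30=0)
  nb ###.#: next=.  (t=0,i=11, bit29=0)
  nb ###..: next=#  (t=0,i=21, bit28=1)
  nb ##.##: next=#  (t=0,i=12, bit27=1)
  nb ##.#.: next=.  (t=1,i=22, bit26=0)
  nb ##..#: next=.  (t=0,i=6, bit25=0)
  nb ##...: next=.  (t=2,i=22, bit24=0)
  nb #.###: next=.  (t=0,i=19, bit23=0)
  nb #.##.: next=#  (t=0,i=13, bit22=1)
  nb #.#.#: next=.  (t=1,i=0, bit21=0)
  nb #.#..: next=.  (t=1,i=4, bit20=0)
  nb #..##: next=.  (t=0,i=3, bit19=0)
  nb #..#.: next=#  (t=0,i=0, bit18=1)
  nb #...#: next=.  (t=2,i=8, bit17=0)
  nb #....: next=#  (t=1,i=6, bit16=1)
  nb .####: next=.  (t=0,i=9, bit15=0)
  nb .###.: next=#  (t=0,i=20, bit14=1)
  nb .##.#: next=#  (t=1,i=21, bit13=1)
  nb .##..: next=.  (t=0,i=5, bit12=0)
  nb .#.##: next=#  (t=0,i=18, bit11=1)
  nb .#.#.: next=.  (t=1,i=1, bit10=0)
  nb .#..#: next=#  (t=0,i=2, bit9=1)
  nb .#...: next=.  (t=1,i=5, bit8=0)
  nb ..###: next=.  (t=0,i=8, bit7=0)
  nb ..##.: next=#  (t=0,i=4, bit6=1)
  nb ..#.#: next=.  (t=0,i=17, bit5=0)
  nb ..#..: next=.  (t=0,i=1, bit4=0)
  nb ...##: next=#  (t=1,i=11, bit3=1)
  nb ...#.: next=.  (t=2,i=5, bit2=0)
  nb ....#: next=#  (t=1,i=10, bit1=1)
  nb .....: next=.  (t=1,i=7, bit0=0)
  bits 00011000010001010110101001001010 = 407202378

407202378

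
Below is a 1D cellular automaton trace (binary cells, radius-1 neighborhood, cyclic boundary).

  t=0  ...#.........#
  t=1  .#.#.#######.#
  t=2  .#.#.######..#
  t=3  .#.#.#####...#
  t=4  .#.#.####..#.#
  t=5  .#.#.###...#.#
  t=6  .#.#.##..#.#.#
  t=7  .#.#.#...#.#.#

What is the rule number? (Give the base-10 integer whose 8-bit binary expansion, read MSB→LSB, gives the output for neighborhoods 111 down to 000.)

  [7] ### => #  t=1,i=6
  [6] ##. => .  t=1,i=11
  [5] #.# => .  t=1,i=0
  [4] #.. => .  t=0,i=0
  [3] .## => #  t=1,i=5
  [2] .#. => #  t=0,i=3
  [1] ..# => .  t=0,i=2
  [0] ... => #  t=0,i=1
  bits 10001101 = 141

141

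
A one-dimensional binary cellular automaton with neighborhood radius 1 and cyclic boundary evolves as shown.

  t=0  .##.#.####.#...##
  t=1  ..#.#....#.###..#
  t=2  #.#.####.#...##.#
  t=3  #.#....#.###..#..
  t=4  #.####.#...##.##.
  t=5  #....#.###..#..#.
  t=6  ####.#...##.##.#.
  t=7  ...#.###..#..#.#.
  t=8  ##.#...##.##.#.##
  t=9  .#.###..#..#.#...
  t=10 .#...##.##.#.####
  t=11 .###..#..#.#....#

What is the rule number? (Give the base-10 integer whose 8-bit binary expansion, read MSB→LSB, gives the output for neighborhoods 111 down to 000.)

85

  ### -> .   bit 7 = 0  t=0,i=7
  ##. -> #   bit 6 = 1  t=0,i=2
  #.# -> .   bit 5 = 0  t=0,i=0
  #.. -> #   bit 4 = 1  t=0,i=12
  .## -> .   bit 3 = 0  t=0,i=1
  .#. -> #   bit 2 = 1  t=0,i=4
  ..# -> .   bit 1 = 0  t=0,i=14
  ... -> #   bit 0 = 1  t=0,i=13
  bits 01010101 = 85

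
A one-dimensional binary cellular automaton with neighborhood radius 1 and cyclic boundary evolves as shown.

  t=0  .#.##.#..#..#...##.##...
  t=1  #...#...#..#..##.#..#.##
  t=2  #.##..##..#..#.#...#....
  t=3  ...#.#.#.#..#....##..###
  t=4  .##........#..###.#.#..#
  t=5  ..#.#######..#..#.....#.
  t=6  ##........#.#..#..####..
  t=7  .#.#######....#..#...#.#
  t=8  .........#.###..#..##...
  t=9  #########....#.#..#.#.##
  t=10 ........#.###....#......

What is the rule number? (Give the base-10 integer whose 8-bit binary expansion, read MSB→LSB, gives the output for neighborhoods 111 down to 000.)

67

  ### -> .   bit 7 = 0  t=1,i=23
  ##. -> #   bit 6 = 1  t=0,i=4
  #.# -> .   bit 5 = 0  t=0,i=2
  #.. -> .   bit 4 = 0  t=0,i=7
  .## -> .   bit 3 = 0  t=0,i=3
  .#. -> .   bit 2 = 0  t=0,i=1
  ..# -> #   bit 1 = 1  t=0,i=0
  ... -> #   bit 0 = 1  t=0,i=14
  bits 01000011 = 67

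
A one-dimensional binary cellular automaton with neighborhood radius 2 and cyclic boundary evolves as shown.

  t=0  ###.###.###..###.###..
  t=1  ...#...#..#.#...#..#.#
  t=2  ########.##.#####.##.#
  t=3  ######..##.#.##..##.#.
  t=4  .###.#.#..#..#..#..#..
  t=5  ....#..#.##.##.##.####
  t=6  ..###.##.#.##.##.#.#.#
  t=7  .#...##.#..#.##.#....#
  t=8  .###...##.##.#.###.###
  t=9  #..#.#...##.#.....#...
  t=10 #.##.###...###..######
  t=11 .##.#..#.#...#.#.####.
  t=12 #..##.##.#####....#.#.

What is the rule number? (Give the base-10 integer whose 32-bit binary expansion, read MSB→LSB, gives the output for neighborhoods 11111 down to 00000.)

2623439158

  #####|#  b31=1 t=2,i=1
  ####.|.  b30=0 t=2,i=6
  ###.#|.  b29=0 t=0,i=2
  ###..|#  b28=1 t=0,i=10
  ##.##|#  b27=1 t=0,i=3
  ##.#.|#  b26=1 t=3,i=10
  ##..#|.  b25=0 t=0,i=11
  ##...|.  b24=0 t=5,i=0
  #.###|.  b23=0 t=0,i=4
  #.##.|#  b22=1 t=2,i=9
  #.#.#|.  b21=0 t=3,i=11
  #.#..|#  b20=1 t=1,i=12
  #..##|#  b19=1 t=0,i=12
  #..#.|#  b18=1 t=1,i=9
  #...#|#  b17=1 t=1,i=1
  #....|.  b16=0 t=5,i=1
  .####|#  b15=1 t=2,i=0
  .###.|.  b14=0 t=0,i=1
  .##.#|.  b13=0 t=2,i=10
  .##..|.  b12=0 t=3,i=14
  .#.##|.  b11=0 t=3,i=12
  .#.#.|.  b10=0 t=1,i=11
  .#..#|.  b9=0 t=1,i=8
  .#...|#  b8=1 t=1,i=0
  ..###|.  b7=0 t=0,i=0
  ..##.|.  b6=0 t=3,i=8
  ..#.#|#  b5=1 t=1,i=10
  ..#..|#  b4=1 t=1,i=3
  ...##|.  b3=0 t=4,i=0
  ...#.|#  b2=1 t=1,i=2
  ....#|#  b1=1 t=5,i=2
  .....|.  b0=0 t=9,i=15
  bits 10011100010111101000000100110110 = 2623439158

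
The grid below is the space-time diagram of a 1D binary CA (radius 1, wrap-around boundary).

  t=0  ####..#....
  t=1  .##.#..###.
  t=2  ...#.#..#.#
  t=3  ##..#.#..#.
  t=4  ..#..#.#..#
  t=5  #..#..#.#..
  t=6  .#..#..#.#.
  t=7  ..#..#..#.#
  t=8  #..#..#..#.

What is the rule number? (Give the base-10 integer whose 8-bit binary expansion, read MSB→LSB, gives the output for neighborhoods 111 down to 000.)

  ###|#  b7=1 t=0,i=1
  ##.|.  b6=0 t=0,i=3
  #.#|#  b5=1 t=1,i=3
  #..|#  b4=1 t=0,i=4
  .##|.  b3=0 t=0,i=0
  .#.|.  b2=0 t=0,i=6
  ..#|.  b1=0 t=0,i=5
  ...|#  b0=1 t=0,i=8
  bits 10110001 = 177

177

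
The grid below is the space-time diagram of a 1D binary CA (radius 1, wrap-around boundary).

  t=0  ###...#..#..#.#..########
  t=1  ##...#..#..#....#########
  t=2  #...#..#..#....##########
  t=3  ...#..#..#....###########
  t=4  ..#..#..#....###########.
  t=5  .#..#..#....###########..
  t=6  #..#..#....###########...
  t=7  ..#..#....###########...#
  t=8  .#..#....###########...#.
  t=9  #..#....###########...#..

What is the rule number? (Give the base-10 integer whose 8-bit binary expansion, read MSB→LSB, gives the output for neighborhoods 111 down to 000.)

138

  ### -> #   bit 7 = 1  t=0,i=0
  ##. -> .   bit 6 = 0  t=0,i=2
  #.# -> .   bit 5 = 0  t=0,i=13
  #.. -> .   bit 4 = 0  t=0,i=3
  .## -> #   bit 3 = 1  t=0,i=17
  .#. -> .   bit 2 = 0  t=0,i=6
  ..# -> #   bit 1 = 1  t=0,i=5
  ... -> .   bit 0 = 0  t=0,i=4
  bits 10001010 = 138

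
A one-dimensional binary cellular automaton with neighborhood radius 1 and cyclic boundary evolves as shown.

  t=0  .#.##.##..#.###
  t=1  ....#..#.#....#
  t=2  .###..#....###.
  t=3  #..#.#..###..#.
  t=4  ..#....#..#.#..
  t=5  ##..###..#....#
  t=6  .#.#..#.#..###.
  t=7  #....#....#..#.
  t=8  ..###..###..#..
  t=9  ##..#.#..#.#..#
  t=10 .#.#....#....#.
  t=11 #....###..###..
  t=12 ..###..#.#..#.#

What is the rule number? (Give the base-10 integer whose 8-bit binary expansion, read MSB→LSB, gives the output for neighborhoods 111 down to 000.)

67

  nb ###: next=.  (t=0,i=13, bit7=0)
  nb ##.: next=#  (t=0,i=4, bit6=1)
  nb #.#: next=.  (t=0,i=0, bit5=0)
  nb #..: next=.  (t=0,i=8, bit4=0)
  nb .##: next=.  (t=0,i=3, bit3=0)
  nb .#.: next=.  (t=0,i=1, bit2=0)
  nb ..#: next=#  (t=0,i=9, bit1=1)
  nb ...: next=#  (t=1,i=1, bit0=1)
  bits 01000011 = 67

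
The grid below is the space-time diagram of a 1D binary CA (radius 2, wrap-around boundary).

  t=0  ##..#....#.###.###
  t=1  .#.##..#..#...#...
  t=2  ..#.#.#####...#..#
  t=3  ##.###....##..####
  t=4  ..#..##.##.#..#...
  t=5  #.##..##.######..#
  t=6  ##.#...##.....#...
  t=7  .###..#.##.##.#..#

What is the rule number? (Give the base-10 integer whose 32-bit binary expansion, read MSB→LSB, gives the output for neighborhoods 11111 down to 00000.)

489963163

  #####|.  b31=0 t=0,i=17
  ####.|.  b30=0 t=0,i=0
  ###.#|.  b29=0 t=0,i=13
  ###..|#  b28=1 t=0,i=1
  ##.##|#  b27=1 t=0,i=14
  ##.#.|#  b26=1 t=4,i=10
  ##..#|.  b25=0 t=0,i=2
  ##...|#  b24=1 t=2,i=11
  #.###|.  b23=0 t=0,i=11
  #.##.|.  b22=0 t=1,i=3
  #.#.#|#  b21=1 t=2,i=4
  #.#..|#  b20=1 t=4,i=11
  #..##|.  b19=0 t=3,i=13
  #..#.|#  b18=1 t=0,i=3
  #...#|.  b17=0 t=1,i=12
  #....|.  b16=0 t=0,i=6
  .####|.  b15=0 t=0,i=16
  .###.|.  b14=0 t=0,i=12
  .##.#|#  b13=1 t=4,i=6
  .##..|#  b12=1 t=1,i=4
  .#.##|#  b11=1 t=0,i=10
  .#.#.|#  b10=1 t=2,i=3
  .#..#|#  b9=1 t=1,i=8
  .#...|.  b8=0 t=0,i=5
  ..###|#  b7=1 t=3,i=14
  ..##.|.  b6=0 t=3,i=10
  ..#.#|.  b5=0 t=0,i=9
  ..#..|#  b4=1 t=0,i=4
  ...##|#  b3=1 t=3,i=9
  ...#.|.  b2=0 t=0,i=8
  ....#|#  b1=1 t=0,i=7
  .....|#  b0=1 t=4,i=17
  bits 00011101001101000011111010011011 = 489963163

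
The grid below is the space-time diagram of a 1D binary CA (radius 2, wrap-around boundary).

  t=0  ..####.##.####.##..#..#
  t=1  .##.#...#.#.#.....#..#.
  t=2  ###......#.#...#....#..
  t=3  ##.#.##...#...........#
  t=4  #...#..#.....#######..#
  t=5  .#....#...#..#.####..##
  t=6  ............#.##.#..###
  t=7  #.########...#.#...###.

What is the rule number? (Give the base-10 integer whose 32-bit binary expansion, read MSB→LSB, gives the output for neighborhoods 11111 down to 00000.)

3247205569

  nb #####: next=#  (t=4,i=15, bit31=1)
  nb ####.: next=#  (t=0,i=4, bit30=1)
  nb ###.#: next=.  (t=0,i=5, bit29=0)
  nb ###..: next=.  (t=2,i=2, bit28=0)
  nb ##.##: next=.  (t=0,i=6, bit27=0)
  nb ##.#.: next=.  (t=1,i=3, bit26=0)
  nb ##..#: next=.  (t=0,i=17, bit25=0)
  nb ##...: next=#  (t=2,i=3, bit24=1)
  nb #.###: next=#  (t=0,i=10, bit23=1)
  nb #.##.: next=.  (t=0,i=7, bit22=0)
  nb #.#.#: next=.  (t=1,i=10, bit21=0)
  nb #.#..: next=.  (t=1,i=4, bit20=0)
  nb #..##: next=#  (t=0,i=1, bit19=1)
  nb #..#.: next=#  (t=0,i=18, bit18=1)
  nb #...#: next=.  (t=1,i=6, bit17=0)
  nb #....: next=.  (t=1,i=14, bit16=0)
  nb .####: next=.  (t=0,i=3, bit15=0)
  nb .###.: next=#  (t=2,i=1, bit14=1)
  nb .##.#: next=#  (t=0,i=8, bit13=1)
  nb .##..: next=.  (t=0,i=16, bit12=0)
  nb .#.##: next=#  (t=3,i=4, bit11=1)
  nb .#.#.: next=#  (t=1,i=9, bit10=1)
  nb .#..#: next=.  (t=0,i=0, bit9=0)
  nb .#...: next=.  (t=1,i=5, bit8=0)
  nb ..###: next=#  (t=0,i=2, bit7=1)
  nb ..##.: next=#  (t=1,i=1, bit6=1)
  nb ..#.#: next=.  (t=1,i=8, bit5=0)
  nb ..#..: next=.  (t=0,i=19, bit4=0)
  nb ...##: next=.  (t=3,i=21, bit3=0)
  nb ...#.: next=.  (t=1,i=7, bit2=0)
  nb ....#: next=.  (t=1,i=16, bit1=0)
  nb .....: next=#  (t=1,i=15, bit0=1)
  bits 11000001100011000110110011000001 = 3247205569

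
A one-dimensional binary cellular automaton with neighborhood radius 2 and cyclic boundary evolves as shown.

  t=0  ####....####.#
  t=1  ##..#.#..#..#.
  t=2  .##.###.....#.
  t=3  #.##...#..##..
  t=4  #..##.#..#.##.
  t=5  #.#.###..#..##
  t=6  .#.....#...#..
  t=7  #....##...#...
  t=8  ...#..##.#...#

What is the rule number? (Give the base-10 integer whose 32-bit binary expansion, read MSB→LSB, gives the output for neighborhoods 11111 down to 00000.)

  ##### -> #   bit 31 = 1  t=0,i=1
  ####. -> .   bit 30 = 0  t=0,i=2
  ###.# -> .   bit 29 = 0  t=0,i=11
  ###.. -> .   bit 28 = 0  t=0,i=3
  ##.## -> #   bit 27 = 1  t=0,i=12
  ##.#. -> #   bit 26 = 1  t=4,i=5
  ##..# -> #   bit 25 = 1  t=1,i=2
  ##... -> #   bit 24 = 1  t=0,i=4
  #.### -> .   bit 23 = 0  t=0,i=13
  #.##. -> .   bit 22 = 0  t=1,i=0
  #.#.# -> .   bit 21 = 0  t=5,i=2
  #.#.. -> #   bit 20 = 1  t=1,i=6
  #..## -> #   bit 19 = 1  t=2,i=0
  #..#. -> .   bit 18 = 0  t=1,i=3
  #...# -> .   bit 17 = 0  t=3,i=5
  #.... -> .   bit 16 = 0  t=0,i=5
  .#### -> #   bit 15 = 1  t=0,i=0
  .###. -> .   bit 14 = 0  t=2,i=5
  .##.# -> #   bit 13 = 1  t=2,i=2
  .##.. -> #   bit 12 = 1  t=1,i=1
  .#.## -> .   bit 11 = 0  t=1,i=13
  .#.#. -> #   bit 10 = 1  t=1,i=5
  .#..# -> .   bit 9 = 0  t=1,i=7
  .#... -> .   bit 8 = 0  t=6,i=2
  ..### -> .   bit 7 = 0  t=0,i=8
  ..##. -> .   bit 6 = 0  t=2,i=1
  ..#.# -> #   bit 5 = 1  t=1,i=4
  ..#.. -> .   bit 4 = 0  t=1,i=9
  ...## -> .   bit 3 = 0  t=0,i=7
  ...#. -> #   bit 2 = 1  t=2,i=11
  ....# -> #   bit 1 = 1  t=0,i=6
  ..... -> .   bit 0 = 0  t=2,i=9
  bits 10001111000110001011010000100110 = 2400760870

2400760870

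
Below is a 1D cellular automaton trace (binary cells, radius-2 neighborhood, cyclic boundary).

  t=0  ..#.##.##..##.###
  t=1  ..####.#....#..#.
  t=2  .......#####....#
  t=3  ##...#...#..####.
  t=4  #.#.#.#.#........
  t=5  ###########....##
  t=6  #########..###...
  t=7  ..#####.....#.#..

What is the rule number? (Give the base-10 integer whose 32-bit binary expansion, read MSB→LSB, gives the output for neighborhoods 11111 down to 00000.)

  [31] ##### => #  t=2,i=9
  [30] ####. => .  t=1,i=4
  [29] ###.# => .  t=1,i=5
  [28] ###.. => .  t=0,i=16
  [27] ##.## => .  t=0,i=6
  [26] ##.#. => .  t=1,i=6
  [25] ##..# => .  t=0,i=0
  [24] ##... => #  t=2,i=12
  [23] #.### => .  t=0,i=14
  [22] #.##. => #  t=0,i=4
  [21] #.#.# => #  t=4,i=2
  [20] #.#.. => #  t=1,i=7
  [19] #..## => .  t=0,i=10
  [18] #..#. => .  t=0,i=1
  [17] #...# => .  t=1,i=0
  [16] #.... => #  t=1,i=9
  [15] .#### => .  t=1,i=3
  [14] .###. => #  t=0,i=15
  [13] .##.# => #  t=0,i=5
  [12] .##.. => .  t=0,i=8
  [11] .#.## => #  t=0,i=3
  [10] .#.#. => #  t=4,i=1
  [9] .#..# => .  t=1,i=13
  [8] .#... => #  t=1,i=8
  [7] ..### => .  t=1,i=2
  [6] ..##. => .  t=0,i=11
  [5] ..#.# => #  t=0,i=2
  [4] ..#.. => .  t=1,i=12
  [3] ...## => .  t=1,i=1
  [2] ...#. => #  t=1,i=11
  [1] ....# => #  t=1,i=10
  [0] ..... => .  t=2,i=2
  bits 10000001011100010110110100100110 = 2171694374

2171694374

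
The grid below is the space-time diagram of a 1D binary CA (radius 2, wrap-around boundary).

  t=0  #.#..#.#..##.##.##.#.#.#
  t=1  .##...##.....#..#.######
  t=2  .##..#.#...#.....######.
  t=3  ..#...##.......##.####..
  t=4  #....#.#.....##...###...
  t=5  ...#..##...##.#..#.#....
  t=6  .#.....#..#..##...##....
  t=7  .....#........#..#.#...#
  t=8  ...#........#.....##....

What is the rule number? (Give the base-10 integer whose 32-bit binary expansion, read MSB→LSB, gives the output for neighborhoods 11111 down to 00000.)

3304119306

  ##### -> #   bit 31 = 1  t=1,i=20
  ####. -> #   bit 30 = 1  t=1,i=22
  ###.# -> .   bit 29 = 0  t=1,i=23
  ###.. -> .   bit 28 = 0  t=2,i=22
  ##.## -> .   bit 27 = 0  t=0,i=12
  ##.#. -> #   bit 26 = 1  t=0,i=1
  ##..# -> .   bit 25 = 0  t=2,i=3
  ##... -> .   bit 24 = 0  t=1,i=3
  #.### -> #   bit 23 = 1  t=1,i=18
  #.##. -> #   bit 22 = 1  t=0,i=13
  #.#.# -> #   bit 21 = 1  t=0,i=19
  #.#.. -> #   bit 20 = 1  t=0,i=2
  #..## -> .   bit 19 = 0  t=0,i=9
  #..#. -> .   bit 18 = 0  t=0,i=4
  #...# -> .   bit 17 = 0  t=1,i=4
  #.... -> .   bit 16 = 0  t=1,i=9
  .#### -> #   bit 15 = 1  t=1,i=19
  .###. -> #   bit 14 = 1  t=4,i=19
  .##.# -> .   bit 13 = 0  t=0,i=0
  .##.. -> #   bit 12 = 1  t=1,i=2
  .#.## -> #   bit 11 = 1  t=0,i=22
  .#.#. -> #   bit 10 = 1  t=0,i=6
  .#..# -> .   bit 9 = 0  t=0,i=3
  .#... -> .   bit 8 = 0  t=2,i=8
  ..### -> .   bit 7 = 0  t=2,i=17
  ..##. -> .   bit 6 = 0  t=0,i=10
  ..#.# -> .   bit 5 = 0  t=0,i=5
  ..#.. -> .   bit 4 = 0  t=1,i=13
  ...## -> #   bit 3 = 1  t=1,i=5
  ...#. -> .   bit 2 = 0  t=1,i=12
  ....# -> #   bit 1 = 1  t=1,i=11
  ..... -> .   bit 0 = 0  t=1,i=10
  bits 11000100111100001101110000001010 = 3304119306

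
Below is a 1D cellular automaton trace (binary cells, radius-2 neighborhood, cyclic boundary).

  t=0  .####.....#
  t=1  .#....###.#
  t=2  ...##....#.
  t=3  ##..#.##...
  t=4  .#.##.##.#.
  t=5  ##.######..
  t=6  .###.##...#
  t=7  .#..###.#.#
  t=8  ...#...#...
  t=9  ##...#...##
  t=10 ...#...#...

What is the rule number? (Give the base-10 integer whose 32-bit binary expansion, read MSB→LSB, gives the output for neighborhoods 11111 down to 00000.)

2362388515

  ##### -> #   bit 31 = 1  t=5,i=5
  ####. -> .   bit 30 = 0  t=0,i=3
  ###.# -> .   bit 29 = 0  t=1,i=8
  ###.. -> .   bit 28 = 0  t=0,i=4
  ##.## -> #   bit 27 = 1  t=4,i=5
  ##.#. -> #   bit 26 = 1  t=1,i=9
  ##..# -> .   bit 25 = 0  t=3,i=2
  ##... -> .   bit 24 = 0  t=0,i=5
  #.### -> #   bit 23 = 1  t=0,i=1
  #.##. -> #   bit 22 = 1  t=3,i=6
  #.#.# -> .   bit 21 = 0  t=1,i=10
  #.#.. -> .   bit 20 = 0  t=1,i=1
  #..## -> #   bit 19 = 1  t=5,i=10
  #..#. -> #   bit 18 = 1  t=3,i=3
  #...# -> #   bit 17 = 1  t=3,i=9
  #.... -> #   bit 16 = 1  t=0,i=6
  .#### -> .   bit 15 = 0  t=0,i=2
  .###. -> .   bit 14 = 0  t=1,i=7
  .##.# -> #   bit 13 = 1  t=4,i=4
  .##.. -> #   bit 12 = 1  t=2,i=4
  .#.## -> .   bit 11 = 0  t=0,i=0
  .#.#. -> .   bit 10 = 0  t=1,i=0
  .#..# -> .   bit 9 = 0  t=4,i=10
  .#... -> .   bit 8 = 0  t=1,i=2
  ..### -> .   bit 7 = 0  t=1,i=6
  ..##. -> .   bit 6 = 0  t=2,i=3
  ..#.# -> #   bit 5 = 1  t=0,i=10
  ..#.. -> .   bit 4 = 0  t=2,i=9
  ...## -> .   bit 3 = 0  t=1,i=5
  ...#. -> .   bit 2 = 0  t=0,i=9
  ....# -> #   bit 1 = 1  t=0,i=8
  ..... -> #   bit 0 = 1  t=0,i=7
  bits 10001100110011110011000000100011 = 2362388515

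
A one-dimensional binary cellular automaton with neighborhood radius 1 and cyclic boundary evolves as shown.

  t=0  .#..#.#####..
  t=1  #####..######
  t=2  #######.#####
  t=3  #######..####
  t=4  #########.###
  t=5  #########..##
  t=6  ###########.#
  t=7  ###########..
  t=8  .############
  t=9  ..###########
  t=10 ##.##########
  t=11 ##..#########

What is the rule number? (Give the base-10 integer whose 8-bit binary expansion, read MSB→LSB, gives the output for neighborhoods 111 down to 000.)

215

  ### -> #   bit 7 = 1  t=0,i=7
  ##. -> #   bit 6 = 1  t=0,i=10
  #.# -> .   bit 5 = 0  t=0,i=5
  #.. -> #   bit 4 = 1  t=0,i=2
  .## -> .   bit 3 = 0  t=0,i=6
  .#. -> #   bit 2 = 1  t=0,i=1
  ..# -> #   bit 1 = 1  t=0,i=0
  ... -> #   bit 0 = 1  t=0,i=12
  bits 11010111 = 215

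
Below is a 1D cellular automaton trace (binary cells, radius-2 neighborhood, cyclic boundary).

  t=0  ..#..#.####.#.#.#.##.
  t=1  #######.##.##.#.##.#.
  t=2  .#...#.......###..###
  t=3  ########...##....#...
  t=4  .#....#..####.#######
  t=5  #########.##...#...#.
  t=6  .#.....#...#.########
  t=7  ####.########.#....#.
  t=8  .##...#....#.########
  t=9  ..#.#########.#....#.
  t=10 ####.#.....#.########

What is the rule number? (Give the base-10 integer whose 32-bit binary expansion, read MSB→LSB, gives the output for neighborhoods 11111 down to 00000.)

  [31] ##### => .  t=1,i=2
  [30] ####. => #  t=0,i=9
  [29] ###.# => .  t=0,i=10
  [28] ###.. => .  t=2,i=15
  [27] ##.## => .  t=1,i=7
  [26] ##.#. => #  t=0,i=11
  [25] ##..# => .  t=2,i=16
  [24] ##... => .  t=0,i=20
  [23] #.### => .  t=0,i=7
  [22] #.##. => .  t=0,i=18
  [21] #.#.# => #  t=0,i=12
  [20] #.#.. => #  t=2,i=1
  [19] #..## => #  t=2,i=17
  [18] #..#. => #  t=0,i=4
  [17] #...# => #  t=0,i=0
  [16] #.... => #  t=2,i=7
  [15] .#### => #  t=0,i=8
  [14] .###. => .  t=2,i=14
  [13] .##.# => .  t=1,i=9
  [12] .##.. => #  t=0,i=19
  [11] .#.## => #  t=0,i=6
  [10] .#.#. => .  t=0,i=13
  [9] .#..# => #  t=0,i=3
  [8] .#... => #  t=2,i=2
  [7] ..### => .  t=2,i=13
  [6] ..##. => #  t=3,i=11
  [5] ..#.# => #  t=0,i=5
  [4] ..#.. => #  t=0,i=2
  [3] ...## => #  t=2,i=12
  [2] ...#. => #  t=0,i=1
  [1] ....# => #  t=2,i=11
  [0] ..... => .  t=2,i=8
  bits 01000100001111111001101101111110 = 1145019262

1145019262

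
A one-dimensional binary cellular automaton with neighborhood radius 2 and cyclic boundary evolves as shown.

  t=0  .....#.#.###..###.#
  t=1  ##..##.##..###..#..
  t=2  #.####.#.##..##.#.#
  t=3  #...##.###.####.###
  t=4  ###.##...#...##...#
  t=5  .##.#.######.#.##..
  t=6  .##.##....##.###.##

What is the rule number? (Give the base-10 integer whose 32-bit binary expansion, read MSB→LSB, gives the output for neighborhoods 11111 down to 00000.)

  nb #####: next=.  (t=5,i=8, bit31=0)
  nb ####.: next=#  (t=2,i=4, bit30=1)
  nb ###.#: next=#  (t=0,i=16, bit29=1)
  nb ###..: next=#  (t=0,i=11, bit28=1)
  nb ##.##: next=.  (t=1,i=6, bit27=0)
  nb ##.#.: next=.  (t=0,i=17, bit26=0)
  nb ##..#: next=#  (t=0,i=12, bit25=1)
  nb ##...: next=#  (t=3,i=1, bit24=1)
  nb #.###: next=.  (t=0,i=9, bit23=0)
  nb #.##.: next=#  (t=1,i=7, bit22=1)
  nb #.#.#: next=#  (t=0,i=7, bit21=1)
  nb #.#..: next=.  (t=0,i=18, bit20=0)
  nb #..##: next=#  (t=0,i=13, bit19=1)
  nb #..#.: next=.  (t=1,i=15, bit18=0)
  nb #...#: next=#  (t=3,i=2, bit17=1)
  nb #....: next=#  (t=0,i=1, bit16=1)
  nb .####: next=.  (t=2,i=3, bit15=0)
  nb .###.: next=.  (t=0,i=10, bit14=0)
  nb .##.#: next=#  (t=1,i=5, bit13=1)
  nb .##..: next=.  (t=1,i=1, bit12=0)
  nb .#.##: next=#  (t=0,i=8, bit11=1)
  nb .#.#.: next=.  (t=0,i=6, bit10=0)
  nb .#..#: next=.  (t=1,i=17, bit9=0)
  nb .#...: next=#  (t=0,i=0, bit8=1)
  nb ..###: next=.  (t=0,i=14, bit7=0)
  nb ..##.: next=#  (t=1,i=0, bit6=1)
  nb ..#.#: next=#  (t=0,i=5, bit5=1)
  nb ..#..: next=#  (t=1,i=16, bit4=1)
  nb ...##: next=.  (t=3,i=3, bit3=0)
  nb ...#.: next=#  (t=0,i=4, bit2=1)
  nb ....#: next=.  (t=0,i=3, bit1=0)
  nb .....: next=.  (t=0,i=2, bit0=0)
  bits 01110011011010110010100101110100 = 1936402804

1936402804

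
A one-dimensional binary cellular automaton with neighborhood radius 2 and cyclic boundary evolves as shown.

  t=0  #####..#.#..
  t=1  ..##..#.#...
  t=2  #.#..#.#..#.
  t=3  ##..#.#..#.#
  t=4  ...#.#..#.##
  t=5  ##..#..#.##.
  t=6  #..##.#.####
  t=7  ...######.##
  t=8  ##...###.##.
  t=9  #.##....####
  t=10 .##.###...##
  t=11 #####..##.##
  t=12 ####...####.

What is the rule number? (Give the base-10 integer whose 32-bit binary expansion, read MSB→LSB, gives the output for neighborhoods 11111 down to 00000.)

3454479442

  nb #####: next=#  (t=0,i=2, bit31=1)
  nb ####.: next=#  (t=0,i=3, bit30=1)
  nb ###.#: next=.  (t=7,i=8, bit29=0)
  nb ###..: next=.  (t=0,i=4, bit28=0)
  nb ##.##: next=#  (t=5,i=11, bit27=1)
  nb ##.#.: next=#  (t=6,i=5, bit26=1)
  nb ##..#: next=.  (t=0,i=5, bit25=0)
  nb ##...: next=#  (t=4,i=0, bit24=1)
  nb #.###: next=#  (t=3,i=11, bit23=1)
  nb #.##.: next=#  (t=4,i=10, bit22=1)
  nb #.#.#: next=#  (t=2,i=0, bit21=1)
  nb #.#..: next=.  (t=0,i=9, bit20=0)
  nb #..##: next=.  (t=0,i=11, bit19=0)
  nb #..#.: next=#  (t=0,i=6, bit18=1)
  nb #...#: next=#  (t=4,i=1, bit17=1)
  nb #....: next=#  (t=1,i=10, bit16=1)
  nb .####: next=.  (t=0,i=1, bit15=0)
  nb .###.: next=.  (t=3,i=0, bit14=0)
  nb .##.#: next=#  (t=5,i=10, bit13=1)
  nb .##..: next=.  (t=1,i=3, bit12=0)
  nb .#.##: next=#  (t=3,i=10, bit11=1)
  nb .#.#.: next=#  (t=0,i=8, bit10=1)
  nb .#..#: next=.  (t=0,i=10, bit9=0)
  nb .#...: next=.  (t=1,i=9, bit8=0)
  nb ..###: next=.  (t=0,i=0, bit7=0)
  nb ..##.: next=#  (t=1,i=2, bit6=1)
  nb ..#.#: next=.  (t=0,i=7, bit5=0)
  nb ..#..: next=#  (t=5,i=4, bit4=1)
  nb ...##: next=.  (t=1,i=1, bit3=0)
  nb ...#.: next=.  (t=4,i=2, bit2=0)
  nb ....#: next=#  (t=1,i=0, bit1=1)
  nb .....: next=.  (t=1,i=11, bit0=0)
  bits 11001101111001110010110001010010 = 3454479442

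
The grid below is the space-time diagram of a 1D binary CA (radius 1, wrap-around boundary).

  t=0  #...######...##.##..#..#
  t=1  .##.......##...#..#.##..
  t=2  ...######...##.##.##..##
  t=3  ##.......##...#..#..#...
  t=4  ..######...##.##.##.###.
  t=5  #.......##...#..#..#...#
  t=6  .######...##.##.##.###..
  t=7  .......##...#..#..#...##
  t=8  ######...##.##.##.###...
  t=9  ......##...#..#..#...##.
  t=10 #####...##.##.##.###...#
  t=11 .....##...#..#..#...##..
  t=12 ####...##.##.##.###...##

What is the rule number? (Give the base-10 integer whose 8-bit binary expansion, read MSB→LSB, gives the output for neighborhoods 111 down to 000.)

  nb ###: next=.  (t=0,i=5, bit7=0)
  nb ##.: next=.  (t=0,i=0, bit6=0)
  nb #.#: next=#  (t=0,i=15, bit5=1)
  nb #..: next=#  (t=0,i=1, bit4=1)
  nb .##: next=.  (t=0,i=4, bit3=0)
  nb .#.: next=#  (t=0,i=20, bit2=1)
  nb ..#: next=.  (t=0,i=3, bit1=0)
  nb ...: next=#  (t=0,i=2, bit0=1)
  bits 00110101 = 53

53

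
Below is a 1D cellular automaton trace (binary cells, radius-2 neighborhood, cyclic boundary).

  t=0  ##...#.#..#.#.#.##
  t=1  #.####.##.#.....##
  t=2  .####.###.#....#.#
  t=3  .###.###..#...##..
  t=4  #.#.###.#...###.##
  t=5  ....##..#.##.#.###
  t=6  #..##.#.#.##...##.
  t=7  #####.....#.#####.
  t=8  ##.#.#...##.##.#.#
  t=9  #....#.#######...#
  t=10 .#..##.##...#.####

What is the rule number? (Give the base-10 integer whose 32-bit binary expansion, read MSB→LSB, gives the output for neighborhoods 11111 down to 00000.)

1272636012

  nb #####: next=.  (t=7,i=2, bit31=0)
  nb ####.: next=#  (t=0,i=0, bit30=1)
  nb ###.#: next=.  (t=1,i=0, bit29=0)
  nb ###..: next=.  (t=0,i=1, bit28=0)
  nb ##.##: next=#  (t=1,i=1, bit27=1)
  nb ##.#.: next=.  (t=1,i=9, bit26=0)
  nb ##..#: next=#  (t=3,i=8, bit25=1)
  nb ##...: next=#  (t=0,i=2, bit24=1)
  nb #.###: next=#  (t=0,i=16, bit23=1)
  nb #.##.: next=#  (t=1,i=7, bit22=1)
  nb #.#.#: next=.  (t=0,i=12, bit21=0)
  nb #.#..: next=#  (t=0,i=7, bit20=1)
  nb #..##: next=#  (t=6,i=2, bit19=1)
  nb #..#.: next=.  (t=0,i=9, bit18=0)
  nb #...#: next=#  (t=0,i=3, bit17=1)
  nb #....: next=.  (t=1,i=12, bit16=0)
  nb .####: next=#  (t=0,i=17, bit15=1)
  nb .###.: next=#  (t=1,i=17, bit14=1)
  nb .##.#: next=#  (t=1,i=8, bit13=1)
  nb .##..: next=.  (t=3,i=15, bit12=0)
  nb .#.##: next=.  (t=0,i=15, bit11=0)
  nb .#.#.: next=.  (t=0,i=6, bit10=0)
  nb .#..#: next=#  (t=0,i=8, bit9=1)
  nb .#...: next=.  (t=1,i=11, bit8=0)
  nb ..###: next=.  (t=1,i=16, bit7=0)
  nb ..##.: next=#  (t=3,i=14, bit6=1)
  nb ..#.#: next=#  (t=0,i=5, bit5=1)
  nb ..#..: next=.  (t=3,i=10, bit4=0)
  nb ...##: next=#  (t=1,i=15, bit3=1)
  nb ...#.: next=#  (t=0,i=4, bit2=1)
  nb ....#: next=.  (t=1,i=14, bit1=0)
  nb .....: next=.  (t=1,i=13, bit0=0)
  bits 01001011110110101110001001101100 = 1272636012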